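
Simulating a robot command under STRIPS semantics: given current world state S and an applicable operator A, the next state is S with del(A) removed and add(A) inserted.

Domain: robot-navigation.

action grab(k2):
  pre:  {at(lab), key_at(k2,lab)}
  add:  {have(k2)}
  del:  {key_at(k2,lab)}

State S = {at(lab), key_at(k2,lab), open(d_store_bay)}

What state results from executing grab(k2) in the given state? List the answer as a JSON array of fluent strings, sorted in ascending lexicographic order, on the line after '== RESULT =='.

Progress:
  pre ⊆ S: {at(lab), key_at(k2,lab)} ⊆ S  — applicable
  S \ del = {at(lab), open(d_store_bay)}
  ∪ add   = {at(lab), have(k2), open(d_store_bay)}

== RESULT ==
["at(lab)", "have(k2)", "open(d_store_bay)"]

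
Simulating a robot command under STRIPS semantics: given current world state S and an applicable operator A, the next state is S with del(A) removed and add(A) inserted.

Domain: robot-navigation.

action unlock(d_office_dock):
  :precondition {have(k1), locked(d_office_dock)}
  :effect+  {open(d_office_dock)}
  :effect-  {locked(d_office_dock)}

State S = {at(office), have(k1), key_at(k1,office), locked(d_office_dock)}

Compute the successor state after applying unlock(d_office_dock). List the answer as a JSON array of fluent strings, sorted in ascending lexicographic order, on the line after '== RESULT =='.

Compute (S \ del) ∪ add:
  pre ⊆ S: {have(k1), locked(d_office_dock)} ⊆ S  — applicable
  S \ del = {at(office), have(k1), key_at(k1,office)}
  ∪ add   = {at(office), have(k1), key_at(k1,office), open(d_office_dock)}

== RESULT ==
["at(office)", "have(k1)", "key_at(k1,office)", "open(d_office_dock)"]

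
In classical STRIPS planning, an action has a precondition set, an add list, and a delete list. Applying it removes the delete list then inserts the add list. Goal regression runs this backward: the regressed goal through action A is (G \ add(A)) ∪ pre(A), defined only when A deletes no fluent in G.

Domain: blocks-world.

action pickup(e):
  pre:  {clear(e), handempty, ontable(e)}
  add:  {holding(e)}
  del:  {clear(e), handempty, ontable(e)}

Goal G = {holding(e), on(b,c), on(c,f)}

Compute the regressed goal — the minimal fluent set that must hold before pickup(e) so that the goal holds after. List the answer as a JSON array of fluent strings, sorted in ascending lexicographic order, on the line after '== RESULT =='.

Compute (G \ add) ∪ pre:
  G ∩ del = {}  (empty — regression defined)
  G \ add = {holding(e), on(b,c), on(c,f)} \ {holding(e)} = {on(b,c), on(c,f)}
  ∪ pre   = {on(b,c), on(c,f)} ∪ {clear(e), handempty, ontable(e)}
          = {clear(e), handempty, on(b,c), on(c,f), ontable(e)}

== RESULT ==
["clear(e)", "handempty", "on(b,c)", "on(c,f)", "ontable(e)"]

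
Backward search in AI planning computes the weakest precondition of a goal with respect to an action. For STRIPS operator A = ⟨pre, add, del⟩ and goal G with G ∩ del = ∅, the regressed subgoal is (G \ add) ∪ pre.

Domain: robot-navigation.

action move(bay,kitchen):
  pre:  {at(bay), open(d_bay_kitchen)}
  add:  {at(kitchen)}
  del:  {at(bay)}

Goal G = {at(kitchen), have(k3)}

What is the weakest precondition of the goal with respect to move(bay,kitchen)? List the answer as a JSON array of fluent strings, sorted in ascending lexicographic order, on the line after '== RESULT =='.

Compute (G \ add) ∪ pre:
  G ∩ del = {}  (empty — regression defined)
  G \ add = {at(kitchen), have(k3)} \ {at(kitchen)} = {have(k3)}
  ∪ pre   = {have(k3)} ∪ {at(bay), open(d_bay_kitchen)}
          = {at(bay), have(k3), open(d_bay_kitchen)}

== RESULT ==
["at(bay)", "have(k3)", "open(d_bay_kitchen)"]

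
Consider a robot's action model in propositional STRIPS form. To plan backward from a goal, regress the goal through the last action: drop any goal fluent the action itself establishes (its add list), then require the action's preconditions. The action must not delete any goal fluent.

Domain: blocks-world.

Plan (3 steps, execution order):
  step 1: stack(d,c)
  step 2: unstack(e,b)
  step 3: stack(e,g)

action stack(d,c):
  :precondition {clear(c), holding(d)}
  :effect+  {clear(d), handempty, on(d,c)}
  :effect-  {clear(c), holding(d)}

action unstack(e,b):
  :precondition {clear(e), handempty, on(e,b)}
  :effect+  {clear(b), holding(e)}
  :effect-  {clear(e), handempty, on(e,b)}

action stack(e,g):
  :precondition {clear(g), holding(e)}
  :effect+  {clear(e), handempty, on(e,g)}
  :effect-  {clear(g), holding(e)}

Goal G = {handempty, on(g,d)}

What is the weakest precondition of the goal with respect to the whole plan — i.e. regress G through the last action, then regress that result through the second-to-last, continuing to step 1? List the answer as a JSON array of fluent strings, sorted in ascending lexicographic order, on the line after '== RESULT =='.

Regress step by step:
  through step 3 (stack(e,g)): drop {handempty}, keep {on(g,d)}, require {clear(g), holding(e)}
    → {clear(g), holding(e), on(g,d)}
  through step 2 (unstack(e,b)): drop {holding(e)}, keep {clear(g), on(g,d)}, require {clear(e), handempty, on(e,b)}
    → {clear(e), clear(g), handempty, on(e,b), on(g,d)}
  through step 1 (stack(d,c)): drop {handempty}, keep {clear(e), clear(g), on(e,b), on(g,d)}, require {clear(c), holding(d)}
    → {clear(c), clear(e), clear(g), holding(d), on(e,b), on(g,d)}

== RESULT ==
["clear(c)", "clear(e)", "clear(g)", "holding(d)", "on(e,b)", "on(g,d)"]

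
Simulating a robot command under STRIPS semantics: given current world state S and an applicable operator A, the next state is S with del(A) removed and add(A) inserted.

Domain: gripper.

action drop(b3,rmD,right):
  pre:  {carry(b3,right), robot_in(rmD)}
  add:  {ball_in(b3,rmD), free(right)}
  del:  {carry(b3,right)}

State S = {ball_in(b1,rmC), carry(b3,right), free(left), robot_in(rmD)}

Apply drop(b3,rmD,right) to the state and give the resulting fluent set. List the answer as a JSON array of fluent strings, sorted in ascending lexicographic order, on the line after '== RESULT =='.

Compute (S \ del) ∪ add:
  pre ⊆ S: {carry(b3,right), robot_in(rmD)} ⊆ S  — applicable
  S \ del = {ball_in(b1,rmC), free(left), robot_in(rmD)}
  ∪ add   = {ball_in(b1,rmC), ball_in(b3,rmD), free(left), free(right), robot_in(rmD)}

== RESULT ==
["ball_in(b1,rmC)", "ball_in(b3,rmD)", "free(left)", "free(right)", "robot_in(rmD)"]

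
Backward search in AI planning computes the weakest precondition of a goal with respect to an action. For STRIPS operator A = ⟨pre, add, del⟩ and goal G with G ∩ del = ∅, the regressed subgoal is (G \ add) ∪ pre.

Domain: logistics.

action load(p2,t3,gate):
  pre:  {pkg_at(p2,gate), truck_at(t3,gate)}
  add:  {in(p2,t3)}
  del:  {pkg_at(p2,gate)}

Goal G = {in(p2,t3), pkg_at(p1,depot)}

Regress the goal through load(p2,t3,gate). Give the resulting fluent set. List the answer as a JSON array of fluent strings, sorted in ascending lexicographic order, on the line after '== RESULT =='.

Compute (G \ add) ∪ pre:
  G ∩ del = {}  (empty — regression defined)
  G \ add = {in(p2,t3), pkg_at(p1,depot)} \ {in(p2,t3)} = {pkg_at(p1,depot)}
  ∪ pre   = {pkg_at(p1,depot)} ∪ {pkg_at(p2,gate), truck_at(t3,gate)}
          = {pkg_at(p1,depot), pkg_at(p2,gate), truck_at(t3,gate)}

== RESULT ==
["pkg_at(p1,depot)", "pkg_at(p2,gate)", "truck_at(t3,gate)"]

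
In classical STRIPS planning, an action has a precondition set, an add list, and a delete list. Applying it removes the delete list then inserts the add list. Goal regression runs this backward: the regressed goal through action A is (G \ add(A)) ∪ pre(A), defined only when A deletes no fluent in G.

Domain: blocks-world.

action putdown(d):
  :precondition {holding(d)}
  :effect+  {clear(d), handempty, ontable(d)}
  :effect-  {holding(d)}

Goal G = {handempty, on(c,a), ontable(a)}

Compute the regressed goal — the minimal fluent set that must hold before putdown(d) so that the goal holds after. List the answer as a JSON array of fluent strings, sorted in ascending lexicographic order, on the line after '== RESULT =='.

Regress:
  G ∩ del = {}  (empty — regression defined)
  G \ add = {handempty, on(c,a), ontable(a)} \ {clear(d), handempty, ontable(d)} = {on(c,a), ontable(a)}
  ∪ pre   = {on(c,a), ontable(a)} ∪ {holding(d)}
          = {holding(d), on(c,a), ontable(a)}

== RESULT ==
["holding(d)", "on(c,a)", "ontable(a)"]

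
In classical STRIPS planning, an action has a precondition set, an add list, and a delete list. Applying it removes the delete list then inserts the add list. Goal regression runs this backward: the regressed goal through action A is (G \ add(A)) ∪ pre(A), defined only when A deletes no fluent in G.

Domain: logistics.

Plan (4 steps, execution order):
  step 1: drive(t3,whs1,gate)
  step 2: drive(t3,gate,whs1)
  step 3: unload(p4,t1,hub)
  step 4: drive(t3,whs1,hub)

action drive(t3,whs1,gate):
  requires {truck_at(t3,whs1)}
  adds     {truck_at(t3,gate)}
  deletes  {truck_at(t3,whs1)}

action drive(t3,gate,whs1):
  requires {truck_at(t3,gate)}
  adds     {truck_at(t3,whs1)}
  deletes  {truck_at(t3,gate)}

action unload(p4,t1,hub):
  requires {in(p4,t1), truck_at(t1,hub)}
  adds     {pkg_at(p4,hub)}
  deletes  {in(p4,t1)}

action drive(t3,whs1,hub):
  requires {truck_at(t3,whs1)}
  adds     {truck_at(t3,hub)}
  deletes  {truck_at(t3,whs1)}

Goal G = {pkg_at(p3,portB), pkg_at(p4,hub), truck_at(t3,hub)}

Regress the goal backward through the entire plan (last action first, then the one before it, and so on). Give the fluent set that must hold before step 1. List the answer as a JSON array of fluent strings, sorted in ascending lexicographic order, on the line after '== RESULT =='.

Regress step by step:
  through step 4 (drive(t3,whs1,hub)): drop {truck_at(t3,hub)}, keep {pkg_at(p3,portB), pkg_at(p4,hub)}, require {truck_at(t3,whs1)}
    → {pkg_at(p3,portB), pkg_at(p4,hub), truck_at(t3,whs1)}
  through step 3 (unload(p4,t1,hub)): drop {pkg_at(p4,hub)}, keep {pkg_at(p3,portB), truck_at(t3,whs1)}, require {in(p4,t1), truck_at(t1,hub)}
    → {in(p4,t1), pkg_at(p3,portB), truck_at(t1,hub), truck_at(t3,whs1)}
  through step 2 (drive(t3,gate,whs1)): drop {truck_at(t3,whs1)}, keep {in(p4,t1), pkg_at(p3,portB), truck_at(t1,hub)}, require {truck_at(t3,gate)}
    → {in(p4,t1), pkg_at(p3,portB), truck_at(t1,hub), truck_at(t3,gate)}
  through step 1 (drive(t3,whs1,gate)): drop {truck_at(t3,gate)}, keep {in(p4,t1), pkg_at(p3,portB), truck_at(t1,hub)}, require {truck_at(t3,whs1)}
    → {in(p4,t1), pkg_at(p3,portB), truck_at(t1,hub), truck_at(t3,whs1)}

== RESULT ==
["in(p4,t1)", "pkg_at(p3,portB)", "truck_at(t1,hub)", "truck_at(t3,whs1)"]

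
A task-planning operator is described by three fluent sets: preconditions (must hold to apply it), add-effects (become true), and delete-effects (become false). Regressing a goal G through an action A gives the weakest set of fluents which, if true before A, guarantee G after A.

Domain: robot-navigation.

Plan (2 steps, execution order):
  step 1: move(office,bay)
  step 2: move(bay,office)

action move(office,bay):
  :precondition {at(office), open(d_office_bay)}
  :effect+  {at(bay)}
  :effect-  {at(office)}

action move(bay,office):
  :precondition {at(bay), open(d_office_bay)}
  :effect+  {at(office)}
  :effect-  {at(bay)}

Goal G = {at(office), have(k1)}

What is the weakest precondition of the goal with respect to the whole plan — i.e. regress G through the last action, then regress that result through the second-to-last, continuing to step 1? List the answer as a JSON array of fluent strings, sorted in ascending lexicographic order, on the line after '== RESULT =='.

Regress step by step:
  through step 2 (move(bay,office)): drop {at(office)}, keep {have(k1)}, require {at(bay), open(d_office_bay)}
    → {at(bay), have(k1), open(d_office_bay)}
  through step 1 (move(office,bay)): drop {at(bay)}, keep {have(k1), open(d_office_bay)}, require {at(office), open(d_office_bay)}
    → {at(office), have(k1), open(d_office_bay)}

== RESULT ==
["at(office)", "have(k1)", "open(d_office_bay)"]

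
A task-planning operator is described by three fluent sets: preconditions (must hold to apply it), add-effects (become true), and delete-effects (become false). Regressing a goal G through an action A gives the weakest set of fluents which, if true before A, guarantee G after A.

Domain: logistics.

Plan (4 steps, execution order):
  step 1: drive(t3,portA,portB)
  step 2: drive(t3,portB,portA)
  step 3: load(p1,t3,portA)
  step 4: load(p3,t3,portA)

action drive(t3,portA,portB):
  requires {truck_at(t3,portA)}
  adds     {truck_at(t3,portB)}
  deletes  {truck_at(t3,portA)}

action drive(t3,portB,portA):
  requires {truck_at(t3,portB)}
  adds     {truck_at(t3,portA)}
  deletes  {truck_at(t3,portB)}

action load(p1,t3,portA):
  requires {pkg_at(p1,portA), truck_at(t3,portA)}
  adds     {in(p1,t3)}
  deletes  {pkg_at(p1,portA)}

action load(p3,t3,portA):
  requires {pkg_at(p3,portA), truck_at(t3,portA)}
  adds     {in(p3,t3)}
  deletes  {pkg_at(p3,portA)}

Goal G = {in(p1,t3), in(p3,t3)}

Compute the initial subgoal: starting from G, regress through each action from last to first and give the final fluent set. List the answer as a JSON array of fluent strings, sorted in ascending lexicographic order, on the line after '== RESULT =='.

Regress step by step:
  through step 4 (load(p3,t3,portA)): drop {in(p3,t3)}, keep {in(p1,t3)}, require {pkg_at(p3,portA), truck_at(t3,portA)}
    → {in(p1,t3), pkg_at(p3,portA), truck_at(t3,portA)}
  through step 3 (load(p1,t3,portA)): drop {in(p1,t3)}, keep {pkg_at(p3,portA), truck_at(t3,portA)}, require {pkg_at(p1,portA), truck_at(t3,portA)}
    → {pkg_at(p1,portA), pkg_at(p3,portA), truck_at(t3,portA)}
  through step 2 (drive(t3,portB,portA)): drop {truck_at(t3,portA)}, keep {pkg_at(p1,portA), pkg_at(p3,portA)}, require {truck_at(t3,portB)}
    → {pkg_at(p1,portA), pkg_at(p3,portA), truck_at(t3,portB)}
  through step 1 (drive(t3,portA,portB)): drop {truck_at(t3,portB)}, keep {pkg_at(p1,portA), pkg_at(p3,portA)}, require {truck_at(t3,portA)}
    → {pkg_at(p1,portA), pkg_at(p3,portA), truck_at(t3,portA)}

== RESULT ==
["pkg_at(p1,portA)", "pkg_at(p3,portA)", "truck_at(t3,portA)"]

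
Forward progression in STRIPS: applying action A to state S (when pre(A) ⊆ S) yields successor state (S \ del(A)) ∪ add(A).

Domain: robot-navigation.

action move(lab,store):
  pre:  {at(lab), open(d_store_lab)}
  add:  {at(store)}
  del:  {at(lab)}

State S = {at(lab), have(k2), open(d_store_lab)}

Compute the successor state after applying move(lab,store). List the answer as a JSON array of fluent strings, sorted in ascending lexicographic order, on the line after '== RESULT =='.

Progress:
  pre ⊆ S: {at(lab), open(d_store_lab)} ⊆ S  — applicable
  S \ del = {have(k2), open(d_store_lab)}
  ∪ add   = {at(store), have(k2), open(d_store_lab)}

== RESULT ==
["at(store)", "have(k2)", "open(d_store_lab)"]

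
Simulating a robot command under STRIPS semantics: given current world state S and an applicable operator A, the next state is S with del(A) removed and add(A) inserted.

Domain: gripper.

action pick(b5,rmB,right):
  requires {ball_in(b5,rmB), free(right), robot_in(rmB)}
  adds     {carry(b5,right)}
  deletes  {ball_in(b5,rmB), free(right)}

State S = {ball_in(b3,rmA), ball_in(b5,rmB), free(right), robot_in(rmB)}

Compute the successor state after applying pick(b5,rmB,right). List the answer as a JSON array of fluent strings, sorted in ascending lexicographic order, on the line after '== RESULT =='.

Compute (S \ del) ∪ add:
  pre ⊆ S: {ball_in(b5,rmB), free(right), robot_in(rmB)} ⊆ S  — applicable
  S \ del = {ball_in(b3,rmA), robot_in(rmB)}
  ∪ add   = {ball_in(b3,rmA), carry(b5,right), robot_in(rmB)}

== RESULT ==
["ball_in(b3,rmA)", "carry(b5,right)", "robot_in(rmB)"]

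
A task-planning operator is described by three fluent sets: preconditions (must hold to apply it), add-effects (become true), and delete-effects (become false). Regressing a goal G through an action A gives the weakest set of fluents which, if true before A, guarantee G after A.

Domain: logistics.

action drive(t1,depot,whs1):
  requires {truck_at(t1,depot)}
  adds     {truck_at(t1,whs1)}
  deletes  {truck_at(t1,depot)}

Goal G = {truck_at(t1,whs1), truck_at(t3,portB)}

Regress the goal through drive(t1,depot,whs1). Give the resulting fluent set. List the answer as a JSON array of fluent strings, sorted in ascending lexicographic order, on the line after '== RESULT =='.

Regress:
  G ∩ del = {}  (empty — regression defined)
  G \ add = {truck_at(t1,whs1), truck_at(t3,portB)} \ {truck_at(t1,whs1)} = {truck_at(t3,portB)}
  ∪ pre   = {truck_at(t3,portB)} ∪ {truck_at(t1,depot)}
          = {truck_at(t1,depot), truck_at(t3,portB)}

== RESULT ==
["truck_at(t1,depot)", "truck_at(t3,portB)"]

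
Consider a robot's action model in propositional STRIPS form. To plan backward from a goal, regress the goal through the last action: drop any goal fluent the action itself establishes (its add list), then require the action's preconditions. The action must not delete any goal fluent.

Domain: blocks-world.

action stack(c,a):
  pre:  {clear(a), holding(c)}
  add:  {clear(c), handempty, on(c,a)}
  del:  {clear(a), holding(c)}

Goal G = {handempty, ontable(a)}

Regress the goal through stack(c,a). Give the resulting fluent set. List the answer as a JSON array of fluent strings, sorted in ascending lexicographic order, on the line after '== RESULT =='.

Compute (G \ add) ∪ pre:
  G ∩ del = {}  (empty — regression defined)
  G \ add = {handempty, ontable(a)} \ {clear(c), handempty, on(c,a)} = {ontable(a)}
  ∪ pre   = {ontable(a)} ∪ {clear(a), holding(c)}
          = {clear(a), holding(c), ontable(a)}

== RESULT ==
["clear(a)", "holding(c)", "ontable(a)"]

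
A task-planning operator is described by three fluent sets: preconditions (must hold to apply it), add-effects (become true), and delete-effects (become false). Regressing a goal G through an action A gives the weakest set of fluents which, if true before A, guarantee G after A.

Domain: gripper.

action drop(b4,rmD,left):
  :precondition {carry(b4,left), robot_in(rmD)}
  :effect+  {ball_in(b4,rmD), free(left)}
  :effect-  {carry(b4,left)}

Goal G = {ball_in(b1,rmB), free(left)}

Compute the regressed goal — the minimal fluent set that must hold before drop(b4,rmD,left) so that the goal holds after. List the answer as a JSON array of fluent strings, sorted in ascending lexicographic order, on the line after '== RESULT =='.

Regress:
  G ∩ del = {}  (empty — regression defined)
  G \ add = {ball_in(b1,rmB), free(left)} \ {ball_in(b4,rmD), free(left)} = {ball_in(b1,rmB)}
  ∪ pre   = {ball_in(b1,rmB)} ∪ {carry(b4,left), robot_in(rmD)}
          = {ball_in(b1,rmB), carry(b4,left), robot_in(rmD)}

== RESULT ==
["ball_in(b1,rmB)", "carry(b4,left)", "robot_in(rmD)"]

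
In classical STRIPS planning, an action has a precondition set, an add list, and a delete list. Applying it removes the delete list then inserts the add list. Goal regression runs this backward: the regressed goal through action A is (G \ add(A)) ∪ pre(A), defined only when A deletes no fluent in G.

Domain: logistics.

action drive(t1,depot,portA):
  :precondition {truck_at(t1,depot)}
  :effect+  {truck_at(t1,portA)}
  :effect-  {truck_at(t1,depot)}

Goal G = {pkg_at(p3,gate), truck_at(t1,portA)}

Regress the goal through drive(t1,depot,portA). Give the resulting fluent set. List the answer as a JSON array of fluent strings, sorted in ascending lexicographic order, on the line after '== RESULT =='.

Compute (G \ add) ∪ pre:
  G ∩ del = {}  (empty — regression defined)
  G \ add = {pkg_at(p3,gate), truck_at(t1,portA)} \ {truck_at(t1,portA)} = {pkg_at(p3,gate)}
  ∪ pre   = {pkg_at(p3,gate)} ∪ {truck_at(t1,depot)}
          = {pkg_at(p3,gate), truck_at(t1,depot)}

== RESULT ==
["pkg_at(p3,gate)", "truck_at(t1,depot)"]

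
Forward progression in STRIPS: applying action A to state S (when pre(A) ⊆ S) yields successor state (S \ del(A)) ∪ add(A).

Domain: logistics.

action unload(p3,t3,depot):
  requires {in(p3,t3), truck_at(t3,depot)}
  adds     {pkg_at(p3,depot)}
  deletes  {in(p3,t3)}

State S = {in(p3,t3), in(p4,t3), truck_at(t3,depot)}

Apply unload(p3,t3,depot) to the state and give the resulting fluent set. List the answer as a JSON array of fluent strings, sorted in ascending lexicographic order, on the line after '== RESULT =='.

Compute (S \ del) ∪ add:
  pre ⊆ S: {in(p3,t3), truck_at(t3,depot)} ⊆ S  — applicable
  S \ del = {in(p4,t3), truck_at(t3,depot)}
  ∪ add   = {in(p4,t3), pkg_at(p3,depot), truck_at(t3,depot)}

== RESULT ==
["in(p4,t3)", "pkg_at(p3,depot)", "truck_at(t3,depot)"]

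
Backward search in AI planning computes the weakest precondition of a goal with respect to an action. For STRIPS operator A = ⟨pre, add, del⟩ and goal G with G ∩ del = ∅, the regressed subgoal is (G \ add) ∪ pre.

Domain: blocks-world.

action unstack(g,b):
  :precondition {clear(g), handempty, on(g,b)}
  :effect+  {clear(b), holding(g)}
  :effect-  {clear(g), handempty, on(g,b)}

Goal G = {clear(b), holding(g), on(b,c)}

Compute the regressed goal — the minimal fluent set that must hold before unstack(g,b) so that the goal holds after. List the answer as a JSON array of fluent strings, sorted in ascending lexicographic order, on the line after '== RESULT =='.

Regress:
  G ∩ del = {}  (empty — regression defined)
  G \ add = {clear(b), holding(g), on(b,c)} \ {clear(b), holding(g)} = {on(b,c)}
  ∪ pre   = {on(b,c)} ∪ {clear(g), handempty, on(g,b)}
          = {clear(g), handempty, on(b,c), on(g,b)}

== RESULT ==
["clear(g)", "handempty", "on(b,c)", "on(g,b)"]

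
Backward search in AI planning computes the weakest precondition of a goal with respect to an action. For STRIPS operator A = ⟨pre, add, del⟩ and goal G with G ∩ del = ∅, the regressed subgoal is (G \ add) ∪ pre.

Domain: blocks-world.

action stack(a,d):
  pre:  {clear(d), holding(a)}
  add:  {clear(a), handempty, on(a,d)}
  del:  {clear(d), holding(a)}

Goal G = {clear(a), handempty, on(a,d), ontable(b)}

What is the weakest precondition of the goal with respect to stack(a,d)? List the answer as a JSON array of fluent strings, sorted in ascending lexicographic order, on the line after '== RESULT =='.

Compute (G \ add) ∪ pre:
  G ∩ del = {}  (empty — regression defined)
  G \ add = {clear(a), handempty, on(a,d), ontable(b)} \ {clear(a), handempty, on(a,d)} = {ontable(b)}
  ∪ pre   = {ontable(b)} ∪ {clear(d), holding(a)}
          = {clear(d), holding(a), ontable(b)}

== RESULT ==
["clear(d)", "holding(a)", "ontable(b)"]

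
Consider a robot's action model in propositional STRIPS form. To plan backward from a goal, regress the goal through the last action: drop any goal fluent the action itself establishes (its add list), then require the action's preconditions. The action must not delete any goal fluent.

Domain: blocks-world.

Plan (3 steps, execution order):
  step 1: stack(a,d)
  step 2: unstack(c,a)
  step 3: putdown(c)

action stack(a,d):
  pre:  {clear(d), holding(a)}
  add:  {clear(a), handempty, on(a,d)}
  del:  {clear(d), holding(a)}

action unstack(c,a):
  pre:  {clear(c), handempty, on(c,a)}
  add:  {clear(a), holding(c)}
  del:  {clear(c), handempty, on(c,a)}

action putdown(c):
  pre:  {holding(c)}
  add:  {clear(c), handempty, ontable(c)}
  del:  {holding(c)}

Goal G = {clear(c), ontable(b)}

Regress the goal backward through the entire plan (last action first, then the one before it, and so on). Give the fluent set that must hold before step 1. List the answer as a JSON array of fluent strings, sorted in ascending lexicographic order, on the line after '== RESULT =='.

Regress step by step:
  through step 3 (putdown(c)): drop {clear(c)}, keep {ontable(b)}, require {holding(c)}
    → {holding(c), ontable(b)}
  through step 2 (unstack(c,a)): drop {holding(c)}, keep {ontable(b)}, require {clear(c), handempty, on(c,a)}
    → {clear(c), handempty, on(c,a), ontable(b)}
  through step 1 (stack(a,d)): drop {handempty}, keep {clear(c), on(c,a), ontable(b)}, require {clear(d), holding(a)}
    → {clear(c), clear(d), holding(a), on(c,a), ontable(b)}

== RESULT ==
["clear(c)", "clear(d)", "holding(a)", "on(c,a)", "ontable(b)"]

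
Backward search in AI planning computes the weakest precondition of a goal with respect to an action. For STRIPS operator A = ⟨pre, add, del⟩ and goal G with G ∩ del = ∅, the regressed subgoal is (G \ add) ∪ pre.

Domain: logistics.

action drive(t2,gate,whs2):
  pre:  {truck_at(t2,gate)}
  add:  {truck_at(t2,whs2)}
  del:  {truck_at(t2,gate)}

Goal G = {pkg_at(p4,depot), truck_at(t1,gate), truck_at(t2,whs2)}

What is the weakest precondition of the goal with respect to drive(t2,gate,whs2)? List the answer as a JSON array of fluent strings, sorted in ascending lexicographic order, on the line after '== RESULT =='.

Regress:
  G ∩ del = {}  (empty — regression defined)
  G \ add = {pkg_at(p4,depot), truck_at(t1,gate), truck_at(t2,whs2)} \ {truck_at(t2,whs2)} = {pkg_at(p4,depot), truck_at(t1,gate)}
  ∪ pre   = {pkg_at(p4,depot), truck_at(t1,gate)} ∪ {truck_at(t2,gate)}
          = {pkg_at(p4,depot), truck_at(t1,gate), truck_at(t2,gate)}

== RESULT ==
["pkg_at(p4,depot)", "truck_at(t1,gate)", "truck_at(t2,gate)"]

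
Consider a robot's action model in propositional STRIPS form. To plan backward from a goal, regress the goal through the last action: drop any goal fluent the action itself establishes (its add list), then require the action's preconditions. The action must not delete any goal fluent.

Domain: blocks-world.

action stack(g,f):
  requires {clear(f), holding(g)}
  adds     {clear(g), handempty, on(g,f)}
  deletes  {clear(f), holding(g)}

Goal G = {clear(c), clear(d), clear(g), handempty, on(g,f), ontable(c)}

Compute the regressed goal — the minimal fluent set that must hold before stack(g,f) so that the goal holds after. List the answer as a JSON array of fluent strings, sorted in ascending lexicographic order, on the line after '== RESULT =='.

Regress:
  G ∩ del = {}  (empty — regression defined)
  G \ add = {clear(c), clear(d), clear(g), handempty, on(g,f), ontable(c)} \ {clear(g), handempty, on(g,f)} = {clear(c), clear(d), ontable(c)}
  ∪ pre   = {clear(c), clear(d), ontable(c)} ∪ {clear(f), holding(g)}
          = {clear(c), clear(d), clear(f), holding(g), ontable(c)}

== RESULT ==
["clear(c)", "clear(d)", "clear(f)", "holding(g)", "ontable(c)"]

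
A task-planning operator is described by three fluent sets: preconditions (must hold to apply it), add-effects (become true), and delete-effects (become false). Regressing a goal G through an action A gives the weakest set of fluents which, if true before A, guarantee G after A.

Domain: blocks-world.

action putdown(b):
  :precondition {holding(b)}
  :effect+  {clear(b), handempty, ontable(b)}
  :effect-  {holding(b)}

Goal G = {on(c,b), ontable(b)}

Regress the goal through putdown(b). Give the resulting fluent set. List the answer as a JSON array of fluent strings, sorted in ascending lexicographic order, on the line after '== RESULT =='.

Regress:
  G ∩ del = {}  (empty — regression defined)
  G \ add = {on(c,b), ontable(b)} \ {clear(b), handempty, ontable(b)} = {on(c,b)}
  ∪ pre   = {on(c,b)} ∪ {holding(b)}
          = {holding(b), on(c,b)}

== RESULT ==
["holding(b)", "on(c,b)"]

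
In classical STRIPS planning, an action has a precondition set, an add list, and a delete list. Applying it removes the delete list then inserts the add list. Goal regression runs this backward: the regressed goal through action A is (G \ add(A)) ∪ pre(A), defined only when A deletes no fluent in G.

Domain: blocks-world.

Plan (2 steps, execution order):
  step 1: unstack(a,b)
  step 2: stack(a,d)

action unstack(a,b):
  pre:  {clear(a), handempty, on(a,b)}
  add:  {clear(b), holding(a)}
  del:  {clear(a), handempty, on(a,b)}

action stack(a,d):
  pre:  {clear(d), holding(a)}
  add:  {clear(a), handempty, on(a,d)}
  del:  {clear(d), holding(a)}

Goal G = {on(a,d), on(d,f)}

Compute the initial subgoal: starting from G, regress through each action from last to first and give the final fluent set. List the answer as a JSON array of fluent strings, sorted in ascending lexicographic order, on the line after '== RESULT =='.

Work backward from the goal:
  through step 2 (stack(a,d)): drop {on(a,d)}, keep {on(d,f)}, require {clear(d), holding(a)}
    → {clear(d), holding(a), on(d,f)}
  through step 1 (unstack(a,b)): drop {holding(a)}, keep {clear(d), on(d,f)}, require {clear(a), handempty, on(a,b)}
    → {clear(a), clear(d), handempty, on(a,b), on(d,f)}

== RESULT ==
["clear(a)", "clear(d)", "handempty", "on(a,b)", "on(d,f)"]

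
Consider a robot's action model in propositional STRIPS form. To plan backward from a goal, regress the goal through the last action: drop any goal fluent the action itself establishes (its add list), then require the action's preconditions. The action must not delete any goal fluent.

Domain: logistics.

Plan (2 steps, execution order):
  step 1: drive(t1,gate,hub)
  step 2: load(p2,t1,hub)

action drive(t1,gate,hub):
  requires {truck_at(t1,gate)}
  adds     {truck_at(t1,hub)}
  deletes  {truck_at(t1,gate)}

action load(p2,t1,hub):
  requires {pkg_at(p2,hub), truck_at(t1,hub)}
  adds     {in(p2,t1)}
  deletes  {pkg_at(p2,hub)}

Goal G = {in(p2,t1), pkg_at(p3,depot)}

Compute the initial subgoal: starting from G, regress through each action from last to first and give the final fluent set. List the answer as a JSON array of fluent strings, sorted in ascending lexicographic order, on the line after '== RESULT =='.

Work backward from the goal:
  through step 2 (load(p2,t1,hub)): drop {in(p2,t1)}, keep {pkg_at(p3,depot)}, require {pkg_at(p2,hub), truck_at(t1,hub)}
    → {pkg_at(p2,hub), pkg_at(p3,depot), truck_at(t1,hub)}
  through step 1 (drive(t1,gate,hub)): drop {truck_at(t1,hub)}, keep {pkg_at(p2,hub), pkg_at(p3,depot)}, require {truck_at(t1,gate)}
    → {pkg_at(p2,hub), pkg_at(p3,depot), truck_at(t1,gate)}

== RESULT ==
["pkg_at(p2,hub)", "pkg_at(p3,depot)", "truck_at(t1,gate)"]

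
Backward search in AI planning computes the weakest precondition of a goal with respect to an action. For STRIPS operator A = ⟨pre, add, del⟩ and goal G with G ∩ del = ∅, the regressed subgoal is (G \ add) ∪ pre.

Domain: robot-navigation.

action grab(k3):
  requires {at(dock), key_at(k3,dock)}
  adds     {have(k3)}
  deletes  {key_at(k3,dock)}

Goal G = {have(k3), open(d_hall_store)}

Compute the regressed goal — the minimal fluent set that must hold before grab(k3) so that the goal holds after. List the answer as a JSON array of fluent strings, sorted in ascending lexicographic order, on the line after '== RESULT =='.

Compute (G \ add) ∪ pre:
  G ∩ del = {}  (empty — regression defined)
  G \ add = {have(k3), open(d_hall_store)} \ {have(k3)} = {open(d_hall_store)}
  ∪ pre   = {open(d_hall_store)} ∪ {at(dock), key_at(k3,dock)}
          = {at(dock), key_at(k3,dock), open(d_hall_store)}

== RESULT ==
["at(dock)", "key_at(k3,dock)", "open(d_hall_store)"]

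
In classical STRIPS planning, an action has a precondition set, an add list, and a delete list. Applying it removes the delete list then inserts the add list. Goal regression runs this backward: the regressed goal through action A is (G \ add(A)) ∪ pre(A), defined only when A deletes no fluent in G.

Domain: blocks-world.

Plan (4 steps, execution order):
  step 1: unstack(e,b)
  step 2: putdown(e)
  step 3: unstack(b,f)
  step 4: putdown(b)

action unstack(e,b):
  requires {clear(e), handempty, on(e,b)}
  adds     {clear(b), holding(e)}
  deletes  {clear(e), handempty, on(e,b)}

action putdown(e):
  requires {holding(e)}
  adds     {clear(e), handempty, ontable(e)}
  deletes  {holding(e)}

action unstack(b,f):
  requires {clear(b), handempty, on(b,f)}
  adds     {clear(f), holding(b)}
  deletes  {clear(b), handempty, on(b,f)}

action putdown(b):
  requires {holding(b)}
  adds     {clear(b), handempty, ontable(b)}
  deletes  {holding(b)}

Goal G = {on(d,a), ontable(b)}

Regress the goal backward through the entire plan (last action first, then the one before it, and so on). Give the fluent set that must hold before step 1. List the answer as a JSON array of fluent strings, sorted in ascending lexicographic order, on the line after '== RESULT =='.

Regress step by step:
  through step 4 (putdown(b)): drop {ontable(b)}, keep {on(d,a)}, require {holding(b)}
    → {holding(b), on(d,a)}
  through step 3 (unstack(b,f)): drop {holding(b)}, keep {on(d,a)}, require {clear(b), handempty, on(b,f)}
    → {clear(b), handempty, on(b,f), on(d,a)}
  through step 2 (putdown(e)): drop {handempty}, keep {clear(b), on(b,f), on(d,a)}, require {holding(e)}
    → {clear(b), holding(e), on(b,f), on(d,a)}
  through step 1 (unstack(e,b)): drop {clear(b), holding(e)}, keep {on(b,f), on(d,a)}, require {clear(e), handempty, on(e,b)}
    → {clear(e), handempty, on(b,f), on(d,a), on(e,b)}

== RESULT ==
["clear(e)", "handempty", "on(b,f)", "on(d,a)", "on(e,b)"]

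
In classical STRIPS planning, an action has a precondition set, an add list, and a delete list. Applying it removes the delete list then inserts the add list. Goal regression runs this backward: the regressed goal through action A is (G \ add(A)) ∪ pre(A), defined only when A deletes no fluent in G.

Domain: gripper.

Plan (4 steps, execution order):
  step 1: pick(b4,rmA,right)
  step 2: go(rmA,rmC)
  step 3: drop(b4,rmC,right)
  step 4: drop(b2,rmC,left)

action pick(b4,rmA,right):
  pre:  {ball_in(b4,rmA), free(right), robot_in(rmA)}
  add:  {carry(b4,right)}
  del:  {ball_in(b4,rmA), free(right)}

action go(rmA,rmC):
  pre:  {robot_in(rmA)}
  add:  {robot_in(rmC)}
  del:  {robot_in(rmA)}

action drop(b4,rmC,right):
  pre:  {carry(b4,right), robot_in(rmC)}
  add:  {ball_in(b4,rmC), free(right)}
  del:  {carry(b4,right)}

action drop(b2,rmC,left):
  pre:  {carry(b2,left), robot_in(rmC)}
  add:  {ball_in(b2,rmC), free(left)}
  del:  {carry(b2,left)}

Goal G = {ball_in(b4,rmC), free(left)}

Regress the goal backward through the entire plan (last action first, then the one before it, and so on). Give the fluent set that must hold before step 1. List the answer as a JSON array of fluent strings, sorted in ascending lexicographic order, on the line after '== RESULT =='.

Regress step by step:
  through step 4 (drop(b2,rmC,left)): drop {free(left)}, keep {ball_in(b4,rmC)}, require {carry(b2,left), robot_in(rmC)}
    → {ball_in(b4,rmC), carry(b2,left), robot_in(rmC)}
  through step 3 (drop(b4,rmC,right)): drop {ball_in(b4,rmC)}, keep {carry(b2,left), robot_in(rmC)}, require {carry(b4,right), robot_in(rmC)}
    → {carry(b2,left), carry(b4,right), robot_in(rmC)}
  through step 2 (go(rmA,rmC)): drop {robot_in(rmC)}, keep {carry(b2,left), carry(b4,right)}, require {robot_in(rmA)}
    → {carry(b2,left), carry(b4,right), robot_in(rmA)}
  through step 1 (pick(b4,rmA,right)): drop {carry(b4,right)}, keep {carry(b2,left), robot_in(rmA)}, require {ball_in(b4,rmA), free(right), robot_in(rmA)}
    → {ball_in(b4,rmA), carry(b2,left), free(right), robot_in(rmA)}

== RESULT ==
["ball_in(b4,rmA)", "carry(b2,left)", "free(right)", "robot_in(rmA)"]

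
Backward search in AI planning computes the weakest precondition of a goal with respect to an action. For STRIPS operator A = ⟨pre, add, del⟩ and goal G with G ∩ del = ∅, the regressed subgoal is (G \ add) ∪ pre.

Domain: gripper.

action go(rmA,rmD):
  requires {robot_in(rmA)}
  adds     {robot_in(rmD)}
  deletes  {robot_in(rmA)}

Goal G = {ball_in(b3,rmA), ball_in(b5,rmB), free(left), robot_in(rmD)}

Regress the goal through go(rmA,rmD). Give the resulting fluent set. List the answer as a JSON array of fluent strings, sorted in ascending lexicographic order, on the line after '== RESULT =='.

Compute (G \ add) ∪ pre:
  G ∩ del = {}  (empty — regression defined)
  G \ add = {ball_in(b3,rmA), ball_in(b5,rmB), free(left), robot_in(rmD)} \ {robot_in(rmD)} = {ball_in(b3,rmA), ball_in(b5,rmB), free(left)}
  ∪ pre   = {ball_in(b3,rmA), ball_in(b5,rmB), free(left)} ∪ {robot_in(rmA)}
          = {ball_in(b3,rmA), ball_in(b5,rmB), free(left), robot_in(rmA)}

== RESULT ==
["ball_in(b3,rmA)", "ball_in(b5,rmB)", "free(left)", "robot_in(rmA)"]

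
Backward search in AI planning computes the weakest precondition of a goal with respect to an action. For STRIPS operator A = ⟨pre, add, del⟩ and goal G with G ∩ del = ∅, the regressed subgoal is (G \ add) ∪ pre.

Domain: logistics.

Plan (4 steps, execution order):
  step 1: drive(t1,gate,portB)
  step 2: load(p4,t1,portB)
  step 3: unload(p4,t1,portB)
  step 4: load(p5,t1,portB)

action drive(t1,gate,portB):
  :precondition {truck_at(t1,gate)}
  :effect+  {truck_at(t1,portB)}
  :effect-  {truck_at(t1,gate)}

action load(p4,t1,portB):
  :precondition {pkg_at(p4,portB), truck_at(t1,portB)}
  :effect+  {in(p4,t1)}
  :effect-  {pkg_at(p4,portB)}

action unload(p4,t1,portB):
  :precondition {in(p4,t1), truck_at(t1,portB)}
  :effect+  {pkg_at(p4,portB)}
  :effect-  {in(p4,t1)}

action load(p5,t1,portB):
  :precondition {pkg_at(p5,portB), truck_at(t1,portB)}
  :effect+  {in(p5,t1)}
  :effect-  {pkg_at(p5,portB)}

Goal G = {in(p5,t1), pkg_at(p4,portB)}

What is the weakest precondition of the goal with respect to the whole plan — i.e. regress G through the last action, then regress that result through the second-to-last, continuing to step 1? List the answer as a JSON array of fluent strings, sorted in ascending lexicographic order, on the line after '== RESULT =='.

Work backward from the goal:
  through step 4 (load(p5,t1,portB)): drop {in(p5,t1)}, keep {pkg_at(p4,portB)}, require {pkg_at(p5,portB), truck_at(t1,portB)}
    → {pkg_at(p4,portB), pkg_at(p5,portB), truck_at(t1,portB)}
  through step 3 (unload(p4,t1,portB)): drop {pkg_at(p4,portB)}, keep {pkg_at(p5,portB), truck_at(t1,portB)}, require {in(p4,t1), truck_at(t1,portB)}
    → {in(p4,t1), pkg_at(p5,portB), truck_at(t1,portB)}
  through step 2 (load(p4,t1,portB)): drop {in(p4,t1)}, keep {pkg_at(p5,portB), truck_at(t1,portB)}, require {pkg_at(p4,portB), truck_at(t1,portB)}
    → {pkg_at(p4,portB), pkg_at(p5,portB), truck_at(t1,portB)}
  through step 1 (drive(t1,gate,portB)): drop {truck_at(t1,portB)}, keep {pkg_at(p4,portB), pkg_at(p5,portB)}, require {truck_at(t1,gate)}
    → {pkg_at(p4,portB), pkg_at(p5,portB), truck_at(t1,gate)}

== RESULT ==
["pkg_at(p4,portB)", "pkg_at(p5,portB)", "truck_at(t1,gate)"]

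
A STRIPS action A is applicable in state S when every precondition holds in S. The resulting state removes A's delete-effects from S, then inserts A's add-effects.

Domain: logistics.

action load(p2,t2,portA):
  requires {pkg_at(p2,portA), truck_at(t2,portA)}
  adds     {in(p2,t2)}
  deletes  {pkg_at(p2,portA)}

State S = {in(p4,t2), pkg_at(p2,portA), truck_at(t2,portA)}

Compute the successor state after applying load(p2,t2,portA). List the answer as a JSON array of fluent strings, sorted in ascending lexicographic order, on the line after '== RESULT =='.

Compute (S \ del) ∪ add:
  pre ⊆ S: {pkg_at(p2,portA), truck_at(t2,portA)} ⊆ S  — applicable
  S \ del = {in(p4,t2), truck_at(t2,portA)}
  ∪ add   = {in(p2,t2), in(p4,t2), truck_at(t2,portA)}

== RESULT ==
["in(p2,t2)", "in(p4,t2)", "truck_at(t2,portA)"]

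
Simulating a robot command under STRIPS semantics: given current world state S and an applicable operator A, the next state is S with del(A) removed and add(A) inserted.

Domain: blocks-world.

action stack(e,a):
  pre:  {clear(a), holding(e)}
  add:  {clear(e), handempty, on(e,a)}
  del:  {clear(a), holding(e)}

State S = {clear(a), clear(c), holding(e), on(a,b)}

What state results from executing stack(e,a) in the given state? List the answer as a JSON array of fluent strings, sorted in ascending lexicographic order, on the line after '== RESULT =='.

Compute (S \ del) ∪ add:
  pre ⊆ S: {clear(a), holding(e)} ⊆ S  — applicable
  S \ del = {clear(c), on(a,b)}
  ∪ add   = {clear(c), clear(e), handempty, on(a,b), on(e,a)}

== RESULT ==
["clear(c)", "clear(e)", "handempty", "on(a,b)", "on(e,a)"]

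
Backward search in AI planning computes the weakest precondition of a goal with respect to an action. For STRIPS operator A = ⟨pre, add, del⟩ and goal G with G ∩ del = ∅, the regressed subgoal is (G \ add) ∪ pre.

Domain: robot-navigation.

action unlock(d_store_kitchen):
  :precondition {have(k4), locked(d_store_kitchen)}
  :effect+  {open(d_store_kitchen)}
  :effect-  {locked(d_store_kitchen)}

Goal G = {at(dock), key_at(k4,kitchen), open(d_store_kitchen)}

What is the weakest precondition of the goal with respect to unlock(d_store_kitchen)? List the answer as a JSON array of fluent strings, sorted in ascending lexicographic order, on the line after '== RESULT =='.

Compute (G \ add) ∪ pre:
  G ∩ del = {}  (empty — regression defined)
  G \ add = {at(dock), key_at(k4,kitchen), open(d_store_kitchen)} \ {open(d_store_kitchen)} = {at(dock), key_at(k4,kitchen)}
  ∪ pre   = {at(dock), key_at(k4,kitchen)} ∪ {have(k4), locked(d_store_kitchen)}
          = {at(dock), have(k4), key_at(k4,kitchen), locked(d_store_kitchen)}

== RESULT ==
["at(dock)", "have(k4)", "key_at(k4,kitchen)", "locked(d_store_kitchen)"]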